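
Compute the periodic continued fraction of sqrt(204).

Write x_i = (sqrt(204) + m_i)/d_i with (m_0, d_0) = (0, 1). a_0 = floor(sqrt(204)) = 14, since 14^2 = 196 <= 204 < 225 = 15^2.
Iterate m_{i+1} = d_i*a_i - m_i, d_{i+1} = (204 - m_{i+1}^2)/d_i, a_{i+1} = floor((a_0 + m_{i+1})/d_{i+1}):
  m_1 = 1*14 - 0 = 14, d_1 = (204 - 14^2)/1 = 8/1 = 8, a_1 = floor((14 + 14)/8) = 3.
  m_2 = 8*3 - 14 = 10, d_2 = (204 - 10^2)/8 = 104/8 = 13, a_2 = floor((14 + 10)/13) = 1.
  m_3 = 13*1 - 10 = 3, d_3 = (204 - 3^2)/13 = 195/13 = 15, a_3 = floor((14 + 3)/15) = 1.
  m_4 = 15*1 - 3 = 12, d_4 = (204 - 12^2)/15 = 60/15 = 4, a_4 = floor((14 + 12)/4) = 6.
  m_5 = 4*6 - 12 = 12, d_5 = (204 - 12^2)/4 = 60/4 = 15, a_5 = floor((14 + 12)/15) = 1.
  m_6 = 15*1 - 12 = 3, d_6 = (204 - 3^2)/15 = 195/15 = 13, a_6 = floor((14 + 3)/13) = 1.
  m_7 = 13*1 - 3 = 10, d_7 = (204 - 10^2)/13 = 104/13 = 8, a_7 = floor((14 + 10)/8) = 3.
  m_8 = 8*3 - 10 = 14, d_8 = (204 - 14^2)/8 = 8/8 = 1, a_8 = floor((14 + 14)/1) = 28.
  m_9 = 1*28 - 14 = 14, d_9 = (204 - 14^2)/1 = 8/1 = 8: (m_9, d_9) = (m_1, d_1) = (14, 8), so from here the quotients repeat a_1, ..., a_8; the period length is 8.
Hence the expansion of sqrt(204) is a_0 = 14 followed by the repeating block 3, 1, 1, 6, 1, 1, 3, 28 (period 8).

[14; (3, 1, 1, 6, 1, 1, 3, 28)]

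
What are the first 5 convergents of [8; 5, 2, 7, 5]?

8/1, 41/5, 90/11, 671/82, 3445/421

Using the convergent recurrence p_i = a_i*p_{i-1} + p_{i-2}, q_i = a_i*q_{i-1} + q_{i-2} with p_{-2}=0, p_{-1}=1, q_{-2}=1, q_{-1}=0:
  i=0: a_0=8, p_0 = 8*1 + 0 = 8, q_0 = 8*0 + 1 = 1.
  i=1: a_1=5, p_1 = 5*8 + 1 = 41, q_1 = 5*1 + 0 = 5.
  i=2: a_2=2, p_2 = 2*41 + 8 = 90, q_2 = 2*5 + 1 = 11.
  i=3: a_3=7, p_3 = 7*90 + 41 = 671, q_3 = 7*11 + 5 = 82.
  i=4: a_4=5, p_4 = 5*671 + 90 = 3445, q_4 = 5*82 + 11 = 421.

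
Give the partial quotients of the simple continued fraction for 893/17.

Run the Euclidean algorithm on 893 and 17; the successive quotients are the partial quotients a_0, a_1, ... (each step inverts the fractional part left over by the previous one):
  893 = 52*17 + 9, so a_0 = 52.
  17 = 1*9 + 8, so a_1 = 1.
  9 = 1*8 + 1, so a_2 = 1.
  8 = 8*1 + 0, so a_3 = 8.
The remainder reaches 0 after 4 divisions, so the expansion has 4 partial quotients, read off in order.

[52; 1, 1, 8]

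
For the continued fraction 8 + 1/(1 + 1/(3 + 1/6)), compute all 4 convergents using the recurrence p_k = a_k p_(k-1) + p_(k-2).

Using the convergent recurrence p_i = a_i*p_{i-1} + p_{i-2}, q_i = a_i*q_{i-1} + q_{i-2} with p_{-2}=0, p_{-1}=1, q_{-2}=1, q_{-1}=0:
  i=0: a_0=8, p_0 = 8*1 + 0 = 8, q_0 = 8*0 + 1 = 1.
  i=1: a_1=1, p_1 = 1*8 + 1 = 9, q_1 = 1*1 + 0 = 1.
  i=2: a_2=3, p_2 = 3*9 + 8 = 35, q_2 = 3*1 + 1 = 4.
  i=3: a_3=6, p_3 = 6*35 + 9 = 219, q_3 = 6*4 + 1 = 25.

8/1, 9/1, 35/4, 219/25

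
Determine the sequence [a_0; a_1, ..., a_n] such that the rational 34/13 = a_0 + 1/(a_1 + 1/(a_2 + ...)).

Run the Euclidean algorithm on 34 and 13; the successive quotients are the partial quotients a_0, a_1, ... (each step inverts the fractional part left over by the previous one):
  34 = 2*13 + 8, so a_0 = 2.
  13 = 1*8 + 5, so a_1 = 1.
  8 = 1*5 + 3, so a_2 = 1.
  5 = 1*3 + 2, so a_3 = 1.
  3 = 1*2 + 1, so a_4 = 1.
  2 = 2*1 + 0, so a_5 = 2.
The remainder reaches 0 after 6 divisions, so the expansion has 6 partial quotients, read off in order.

[2; 1, 1, 1, 1, 2]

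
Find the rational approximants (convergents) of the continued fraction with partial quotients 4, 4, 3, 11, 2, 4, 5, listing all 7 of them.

4/1, 17/4, 55/13, 622/147, 1299/307, 5818/1375, 30389/7182

Using the convergent recurrence p_i = a_i*p_{i-1} + p_{i-2}, q_i = a_i*q_{i-1} + q_{i-2} with p_{-2}=0, p_{-1}=1, q_{-2}=1, q_{-1}=0:
  i=0: a_0=4, p_0 = 4*1 + 0 = 4, q_0 = 4*0 + 1 = 1.
  i=1: a_1=4, p_1 = 4*4 + 1 = 17, q_1 = 4*1 + 0 = 4.
  i=2: a_2=3, p_2 = 3*17 + 4 = 55, q_2 = 3*4 + 1 = 13.
  i=3: a_3=11, p_3 = 11*55 + 17 = 622, q_3 = 11*13 + 4 = 147.
  i=4: a_4=2, p_4 = 2*622 + 55 = 1299, q_4 = 2*147 + 13 = 307.
  i=5: a_5=4, p_5 = 4*1299 + 622 = 5818, q_5 = 4*307 + 147 = 1375.
  i=6: a_6=5, p_6 = 5*5818 + 1299 = 30389, q_6 = 5*1375 + 307 = 7182.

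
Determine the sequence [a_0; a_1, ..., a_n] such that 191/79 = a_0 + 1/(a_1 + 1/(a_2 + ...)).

[2; 2, 2, 1, 1, 6]

Run the Euclidean algorithm on 191 and 79; the successive quotients are the partial quotients a_0, a_1, ... (each step inverts the fractional part left over by the previous one):
  191 = 2*79 + 33, so a_0 = 2.
  79 = 2*33 + 13, so a_1 = 2.
  33 = 2*13 + 7, so a_2 = 2.
  13 = 1*7 + 6, so a_3 = 1.
  7 = 1*6 + 1, so a_4 = 1.
  6 = 6*1 + 0, so a_5 = 6.
The remainder reaches 0 after 6 divisions, so the expansion has 6 partial quotients, read off in order.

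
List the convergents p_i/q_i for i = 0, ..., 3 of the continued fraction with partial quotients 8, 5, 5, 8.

Using the convergent recurrence p_i = a_i*p_{i-1} + p_{i-2}, q_i = a_i*q_{i-1} + q_{i-2} with p_{-2}=0, p_{-1}=1, q_{-2}=1, q_{-1}=0:
  i=0: a_0=8, p_0 = 8*1 + 0 = 8, q_0 = 8*0 + 1 = 1.
  i=1: a_1=5, p_1 = 5*8 + 1 = 41, q_1 = 5*1 + 0 = 5.
  i=2: a_2=5, p_2 = 5*41 + 8 = 213, q_2 = 5*5 + 1 = 26.
  i=3: a_3=8, p_3 = 8*213 + 41 = 1745, q_3 = 8*26 + 5 = 213.

8/1, 41/5, 213/26, 1745/213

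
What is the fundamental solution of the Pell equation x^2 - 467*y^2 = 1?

(x, y) = (1625626, 75225)

First expand sqrt(467) as a continued fraction. With x_i = (sqrt(467) + m_i)/d_i and (m_0, d_0) = (0, 1): a_0 = floor(sqrt(467)) = 21, since 21^2 = 441 <= 467 < 484 = 22^2.
Iterate m_{i+1} = d_i*a_i - m_i, d_{i+1} = (467 - m_{i+1}^2)/d_i, a_{i+1} = floor((a_0 + m_{i+1})/d_{i+1}):
  m_1 = 1*21 - 0 = 21, d_1 = (467 - 21^2)/1 = 26/1 = 26, a_1 = floor((21 + 21)/26) = 1.
  m_2 = 26*1 - 21 = 5, d_2 = (467 - 5^2)/26 = 442/26 = 17, a_2 = floor((21 + 5)/17) = 1.
  m_3 = 17*1 - 5 = 12, d_3 = (467 - 12^2)/17 = 323/17 = 19, a_3 = floor((21 + 12)/19) = 1.
  m_4 = 19*1 - 12 = 7, d_4 = (467 - 7^2)/19 = 418/19 = 22, a_4 = floor((21 + 7)/22) = 1.
  m_5 = 22*1 - 7 = 15, d_5 = (467 - 15^2)/22 = 242/22 = 11, a_5 = floor((21 + 15)/11) = 3.
  m_6 = 11*3 - 15 = 18, d_6 = (467 - 18^2)/11 = 143/11 = 13, a_6 = floor((21 + 18)/13) = 3.
  m_7 = 13*3 - 18 = 21, d_7 = (467 - 21^2)/13 = 26/13 = 2, a_7 = floor((21 + 21)/2) = 21.
  m_8 = 2*21 - 21 = 21, d_8 = (467 - 21^2)/2 = 26/2 = 13, a_8 = floor((21 + 21)/13) = 3.
  m_9 = 13*3 - 21 = 18, d_9 = (467 - 18^2)/13 = 143/13 = 11, a_9 = floor((21 + 18)/11) = 3.
  m_10 = 11*3 - 18 = 15, d_10 = (467 - 15^2)/11 = 242/11 = 22, a_10 = floor((21 + 15)/22) = 1.
  m_11 = 22*1 - 15 = 7, d_11 = (467 - 7^2)/22 = 418/22 = 19, a_11 = floor((21 + 7)/19) = 1.
  m_12 = 19*1 - 7 = 12, d_12 = (467 - 12^2)/19 = 323/19 = 17, a_12 = floor((21 + 12)/17) = 1.
  m_13 = 17*1 - 12 = 5, d_13 = (467 - 5^2)/17 = 442/17 = 26, a_13 = floor((21 + 5)/26) = 1.
  m_14 = 26*1 - 5 = 21, d_14 = (467 - 21^2)/26 = 26/26 = 1, a_14 = floor((21 + 21)/1) = 42.
  m_15 = 1*42 - 21 = 21, d_15 = (467 - 21^2)/1 = 26/1 = 26: (m_15, d_15) = (m_1, d_1) = (21, 26), so from here the quotients repeat a_1, ..., a_14; the period length is 14.
So sqrt(467) = [21; (1, 1, 1, 1, 3, 3, 21, 3, 3, 1, 1, 1, 1, 42)] with period length k = 14.
k is even, so the fundamental solution of x^2 - 467y^2 = 1 is (p_{k-1}, q_{k-1}) = (p_13, q_13); compute convergents through index 13.
Convergents (p_i = a_i*p_{i-1} + p_{i-2}, q_i = a_i*q_{i-1} + q_{i-2} with p_{-2}=0, p_{-1}=1, q_{-2}=1, q_{-1}=0):
  i=0: a_0=21, p_0 = 21*1 + 0 = 21, q_0 = 21*0 + 1 = 1.
  i=1: a_1=1, p_1 = 1*21 + 1 = 22, q_1 = 1*1 + 0 = 1.
  i=2: a_2=1, p_2 = 1*22 + 21 = 43, q_2 = 1*1 + 1 = 2.
  i=3: a_3=1, p_3 = 1*43 + 22 = 65, q_3 = 1*2 + 1 = 3.
  i=4: a_4=1, p_4 = 1*65 + 43 = 108, q_4 = 1*3 + 2 = 5.
  i=5: a_5=3, p_5 = 3*108 + 65 = 389, q_5 = 3*5 + 3 = 18.
  i=6: a_6=3, p_6 = 3*389 + 108 = 1275, q_6 = 3*18 + 5 = 59.
  i=7: a_7=21, p_7 = 21*1275 + 389 = 27164, q_7 = 21*59 + 18 = 1257.
  i=8: a_8=3, p_8 = 3*27164 + 1275 = 82767, q_8 = 3*1257 + 59 = 3830.
  i=9: a_9=3, p_9 = 3*82767 + 27164 = 275465, q_9 = 3*3830 + 1257 = 12747.
  i=10: a_10=1, p_10 = 1*275465 + 82767 = 358232, q_10 = 1*12747 + 3830 = 16577.
  i=11: a_11=1, p_11 = 1*358232 + 275465 = 633697, q_11 = 1*16577 + 12747 = 29324.
  i=12: a_12=1, p_12 = 1*633697 + 358232 = 991929, q_12 = 1*29324 + 16577 = 45901.
  i=13: a_13=1, p_13 = 1*991929 + 633697 = 1625626, q_13 = 1*45901 + 29324 = 75225.
Check: 1625626^2 - 467*75225^2 = 2642659891876 - 2642659891875 = 1, so (x, y) = (1625626, 75225) solves the equation, and by the theorem it is the least positive solution.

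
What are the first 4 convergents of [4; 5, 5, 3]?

4/1, 21/5, 109/26, 348/83

Using the convergent recurrence p_i = a_i*p_{i-1} + p_{i-2}, q_i = a_i*q_{i-1} + q_{i-2} with p_{-2}=0, p_{-1}=1, q_{-2}=1, q_{-1}=0:
  i=0: a_0=4, p_0 = 4*1 + 0 = 4, q_0 = 4*0 + 1 = 1.
  i=1: a_1=5, p_1 = 5*4 + 1 = 21, q_1 = 5*1 + 0 = 5.
  i=2: a_2=5, p_2 = 5*21 + 4 = 109, q_2 = 5*5 + 1 = 26.
  i=3: a_3=3, p_3 = 3*109 + 21 = 348, q_3 = 3*26 + 5 = 83.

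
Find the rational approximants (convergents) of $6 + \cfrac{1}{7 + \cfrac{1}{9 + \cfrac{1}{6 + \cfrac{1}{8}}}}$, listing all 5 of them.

6/1, 43/7, 393/64, 2401/391, 19601/3192

Using the convergent recurrence p_i = a_i*p_{i-1} + p_{i-2}, q_i = a_i*q_{i-1} + q_{i-2} with p_{-2}=0, p_{-1}=1, q_{-2}=1, q_{-1}=0:
  i=0: a_0=6, p_0 = 6*1 + 0 = 6, q_0 = 6*0 + 1 = 1.
  i=1: a_1=7, p_1 = 7*6 + 1 = 43, q_1 = 7*1 + 0 = 7.
  i=2: a_2=9, p_2 = 9*43 + 6 = 393, q_2 = 9*7 + 1 = 64.
  i=3: a_3=6, p_3 = 6*393 + 43 = 2401, q_3 = 6*64 + 7 = 391.
  i=4: a_4=8, p_4 = 8*2401 + 393 = 19601, q_4 = 8*391 + 64 = 3192.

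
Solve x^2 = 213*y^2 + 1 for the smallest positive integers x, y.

First expand sqrt(213) as a continued fraction. With x_i = (sqrt(213) + m_i)/d_i and (m_0, d_0) = (0, 1): a_0 = floor(sqrt(213)) = 14, since 14^2 = 196 <= 213 < 225 = 15^2.
Iterate m_{i+1} = d_i*a_i - m_i, d_{i+1} = (213 - m_{i+1}^2)/d_i, a_{i+1} = floor((a_0 + m_{i+1})/d_{i+1}):
  m_1 = 1*14 - 0 = 14, d_1 = (213 - 14^2)/1 = 17/1 = 17, a_1 = floor((14 + 14)/17) = 1.
  m_2 = 17*1 - 14 = 3, d_2 = (213 - 3^2)/17 = 204/17 = 12, a_2 = floor((14 + 3)/12) = 1.
  m_3 = 12*1 - 3 = 9, d_3 = (213 - 9^2)/12 = 132/12 = 11, a_3 = floor((14 + 9)/11) = 2.
  m_4 = 11*2 - 9 = 13, d_4 = (213 - 13^2)/11 = 44/11 = 4, a_4 = floor((14 + 13)/4) = 6.
  m_5 = 4*6 - 13 = 11, d_5 = (213 - 11^2)/4 = 92/4 = 23, a_5 = floor((14 + 11)/23) = 1.
  m_6 = 23*1 - 11 = 12, d_6 = (213 - 12^2)/23 = 69/23 = 3, a_6 = floor((14 + 12)/3) = 8.
  m_7 = 3*8 - 12 = 12, d_7 = (213 - 12^2)/3 = 69/3 = 23, a_7 = floor((14 + 12)/23) = 1.
  m_8 = 23*1 - 12 = 11, d_8 = (213 - 11^2)/23 = 92/23 = 4, a_8 = floor((14 + 11)/4) = 6.
  m_9 = 4*6 - 11 = 13, d_9 = (213 - 13^2)/4 = 44/4 = 11, a_9 = floor((14 + 13)/11) = 2.
  m_10 = 11*2 - 13 = 9, d_10 = (213 - 9^2)/11 = 132/11 = 12, a_10 = floor((14 + 9)/12) = 1.
  m_11 = 12*1 - 9 = 3, d_11 = (213 - 3^2)/12 = 204/12 = 17, a_11 = floor((14 + 3)/17) = 1.
  m_12 = 17*1 - 3 = 14, d_12 = (213 - 14^2)/17 = 17/17 = 1, a_12 = floor((14 + 14)/1) = 28.
  m_13 = 1*28 - 14 = 14, d_13 = (213 - 14^2)/1 = 17/1 = 17: (m_13, d_13) = (m_1, d_1) = (14, 17), so from here the quotients repeat a_1, ..., a_12; the period length is 12.
So sqrt(213) = [14; (1, 1, 2, 6, 1, 8, 1, 6, 2, 1, 1, 28)] with period length k = 12.
k is even, so the fundamental solution of x^2 - 213y^2 = 1 is (p_{k-1}, q_{k-1}) = (p_11, q_11); compute convergents through index 11.
Convergents (p_i = a_i*p_{i-1} + p_{i-2}, q_i = a_i*q_{i-1} + q_{i-2} with p_{-2}=0, p_{-1}=1, q_{-2}=1, q_{-1}=0):
  i=0: a_0=14, p_0 = 14*1 + 0 = 14, q_0 = 14*0 + 1 = 1.
  i=1: a_1=1, p_1 = 1*14 + 1 = 15, q_1 = 1*1 + 0 = 1.
  i=2: a_2=1, p_2 = 1*15 + 14 = 29, q_2 = 1*1 + 1 = 2.
  i=3: a_3=2, p_3 = 2*29 + 15 = 73, q_3 = 2*2 + 1 = 5.
  i=4: a_4=6, p_4 = 6*73 + 29 = 467, q_4 = 6*5 + 2 = 32.
  i=5: a_5=1, p_5 = 1*467 + 73 = 540, q_5 = 1*32 + 5 = 37.
  i=6: a_6=8, p_6 = 8*540 + 467 = 4787, q_6 = 8*37 + 32 = 328.
  i=7: a_7=1, p_7 = 1*4787 + 540 = 5327, q_7 = 1*328 + 37 = 365.
  i=8: a_8=6, p_8 = 6*5327 + 4787 = 36749, q_8 = 6*365 + 328 = 2518.
  i=9: a_9=2, p_9 = 2*36749 + 5327 = 78825, q_9 = 2*2518 + 365 = 5401.
  i=10: a_10=1, p_10 = 1*78825 + 36749 = 115574, q_10 = 1*5401 + 2518 = 7919.
  i=11: a_11=1, p_11 = 1*115574 + 78825 = 194399, q_11 = 1*7919 + 5401 = 13320.
Check: 194399^2 - 213*13320^2 = 37790971201 - 37790971200 = 1, so (x, y) = (194399, 13320) solves the equation, and by the theorem it is the least positive solution.

(x, y) = (194399, 13320)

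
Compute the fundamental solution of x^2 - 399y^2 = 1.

First expand sqrt(399) as a continued fraction. With x_i = (sqrt(399) + m_i)/d_i and (m_0, d_0) = (0, 1): a_0 = floor(sqrt(399)) = 19, since 19^2 = 361 <= 399 < 400 = 20^2.
Iterate m_{i+1} = d_i*a_i - m_i, d_{i+1} = (399 - m_{i+1}^2)/d_i, a_{i+1} = floor((a_0 + m_{i+1})/d_{i+1}):
  m_1 = 1*19 - 0 = 19, d_1 = (399 - 19^2)/1 = 38/1 = 38, a_1 = floor((19 + 19)/38) = 1.
  m_2 = 38*1 - 19 = 19, d_2 = (399 - 19^2)/38 = 38/38 = 1, a_2 = floor((19 + 19)/1) = 38.
  m_3 = 1*38 - 19 = 19, d_3 = (399 - 19^2)/1 = 38/1 = 38: (m_3, d_3) = (m_1, d_1) = (19, 38), so from here the quotients repeat a_1, a_2; the period length is 2.
So sqrt(399) = [19; (1, 38)] with period length k = 2.
k is even, so the fundamental solution of x^2 - 399y^2 = 1 is (p_{k-1}, q_{k-1}) = (p_1, q_1); compute convergents through index 1.
Convergents (p_i = a_i*p_{i-1} + p_{i-2}, q_i = a_i*q_{i-1} + q_{i-2} with p_{-2}=0, p_{-1}=1, q_{-2}=1, q_{-1}=0):
  i=0: a_0=19, p_0 = 19*1 + 0 = 19, q_0 = 19*0 + 1 = 1.
  i=1: a_1=1, p_1 = 1*19 + 1 = 20, q_1 = 1*1 + 0 = 1.
Check: 20^2 - 399*1^2 = 400 - 399 = 1, so (x, y) = (20, 1) solves the equation, and by the theorem it is the least positive solution.

(x, y) = (20, 1)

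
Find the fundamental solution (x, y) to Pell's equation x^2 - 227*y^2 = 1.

First expand sqrt(227) as a continued fraction. With x_i = (sqrt(227) + m_i)/d_i and (m_0, d_0) = (0, 1): a_0 = floor(sqrt(227)) = 15, since 15^2 = 225 <= 227 < 256 = 16^2.
Iterate m_{i+1} = d_i*a_i - m_i, d_{i+1} = (227 - m_{i+1}^2)/d_i, a_{i+1} = floor((a_0 + m_{i+1})/d_{i+1}):
  m_1 = 1*15 - 0 = 15, d_1 = (227 - 15^2)/1 = 2/1 = 2, a_1 = floor((15 + 15)/2) = 15.
  m_2 = 2*15 - 15 = 15, d_2 = (227 - 15^2)/2 = 2/2 = 1, a_2 = floor((15 + 15)/1) = 30.
  m_3 = 1*30 - 15 = 15, d_3 = (227 - 15^2)/1 = 2/1 = 2: (m_3, d_3) = (m_1, d_1) = (15, 2), so from here the quotients repeat a_1, a_2; the period length is 2.
So sqrt(227) = [15; (15, 30)] with period length k = 2.
k is even, so the fundamental solution of x^2 - 227y^2 = 1 is (p_{k-1}, q_{k-1}) = (p_1, q_1); compute convergents through index 1.
Convergents (p_i = a_i*p_{i-1} + p_{i-2}, q_i = a_i*q_{i-1} + q_{i-2} with p_{-2}=0, p_{-1}=1, q_{-2}=1, q_{-1}=0):
  i=0: a_0=15, p_0 = 15*1 + 0 = 15, q_0 = 15*0 + 1 = 1.
  i=1: a_1=15, p_1 = 15*15 + 1 = 226, q_1 = 15*1 + 0 = 15.
Check: 226^2 - 227*15^2 = 51076 - 51075 = 1, so (x, y) = (226, 15) solves the equation, and by the theorem it is the least positive solution.

(x, y) = (226, 15)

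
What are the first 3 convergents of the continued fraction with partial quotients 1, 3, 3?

1/1, 4/3, 13/10

Using the convergent recurrence p_i = a_i*p_{i-1} + p_{i-2}, q_i = a_i*q_{i-1} + q_{i-2} with p_{-2}=0, p_{-1}=1, q_{-2}=1, q_{-1}=0:
  i=0: a_0=1, p_0 = 1*1 + 0 = 1, q_0 = 1*0 + 1 = 1.
  i=1: a_1=3, p_1 = 3*1 + 1 = 4, q_1 = 3*1 + 0 = 3.
  i=2: a_2=3, p_2 = 3*4 + 1 = 13, q_2 = 3*3 + 1 = 10.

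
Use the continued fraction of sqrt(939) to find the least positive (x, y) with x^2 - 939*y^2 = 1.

(x, y) = (122695, 4004)

First expand sqrt(939) as a continued fraction. With x_i = (sqrt(939) + m_i)/d_i and (m_0, d_0) = (0, 1): a_0 = floor(sqrt(939)) = 30, since 30^2 = 900 <= 939 < 961 = 31^2.
Iterate m_{i+1} = d_i*a_i - m_i, d_{i+1} = (939 - m_{i+1}^2)/d_i, a_{i+1} = floor((a_0 + m_{i+1})/d_{i+1}):
  m_1 = 1*30 - 0 = 30, d_1 = (939 - 30^2)/1 = 39/1 = 39, a_1 = floor((30 + 30)/39) = 1.
  m_2 = 39*1 - 30 = 9, d_2 = (939 - 9^2)/39 = 858/39 = 22, a_2 = floor((30 + 9)/22) = 1.
  m_3 = 22*1 - 9 = 13, d_3 = (939 - 13^2)/22 = 770/22 = 35, a_3 = floor((30 + 13)/35) = 1.
  m_4 = 35*1 - 13 = 22, d_4 = (939 - 22^2)/35 = 455/35 = 13, a_4 = floor((30 + 22)/13) = 4.
  m_5 = 13*4 - 22 = 30, d_5 = (939 - 30^2)/13 = 39/13 = 3, a_5 = floor((30 + 30)/3) = 20.
  m_6 = 3*20 - 30 = 30, d_6 = (939 - 30^2)/3 = 39/3 = 13, a_6 = floor((30 + 30)/13) = 4.
  m_7 = 13*4 - 30 = 22, d_7 = (939 - 22^2)/13 = 455/13 = 35, a_7 = floor((30 + 22)/35) = 1.
  m_8 = 35*1 - 22 = 13, d_8 = (939 - 13^2)/35 = 770/35 = 22, a_8 = floor((30 + 13)/22) = 1.
  m_9 = 22*1 - 13 = 9, d_9 = (939 - 9^2)/22 = 858/22 = 39, a_9 = floor((30 + 9)/39) = 1.
  m_10 = 39*1 - 9 = 30, d_10 = (939 - 30^2)/39 = 39/39 = 1, a_10 = floor((30 + 30)/1) = 60.
  m_11 = 1*60 - 30 = 30, d_11 = (939 - 30^2)/1 = 39/1 = 39: (m_11, d_11) = (m_1, d_1) = (30, 39), so from here the quotients repeat a_1, ..., a_10; the period length is 10.
So sqrt(939) = [30; (1, 1, 1, 4, 20, 4, 1, 1, 1, 60)] with period length k = 10.
k is even, so the fundamental solution of x^2 - 939y^2 = 1 is (p_{k-1}, q_{k-1}) = (p_9, q_9); compute convergents through index 9.
Convergents (p_i = a_i*p_{i-1} + p_{i-2}, q_i = a_i*q_{i-1} + q_{i-2} with p_{-2}=0, p_{-1}=1, q_{-2}=1, q_{-1}=0):
  i=0: a_0=30, p_0 = 30*1 + 0 = 30, q_0 = 30*0 + 1 = 1.
  i=1: a_1=1, p_1 = 1*30 + 1 = 31, q_1 = 1*1 + 0 = 1.
  i=2: a_2=1, p_2 = 1*31 + 30 = 61, q_2 = 1*1 + 1 = 2.
  i=3: a_3=1, p_3 = 1*61 + 31 = 92, q_3 = 1*2 + 1 = 3.
  i=4: a_4=4, p_4 = 4*92 + 61 = 429, q_4 = 4*3 + 2 = 14.
  i=5: a_5=20, p_5 = 20*429 + 92 = 8672, q_5 = 20*14 + 3 = 283.
  i=6: a_6=4, p_6 = 4*8672 + 429 = 35117, q_6 = 4*283 + 14 = 1146.
  i=7: a_7=1, p_7 = 1*35117 + 8672 = 43789, q_7 = 1*1146 + 283 = 1429.
  i=8: a_8=1, p_8 = 1*43789 + 35117 = 78906, q_8 = 1*1429 + 1146 = 2575.
  i=9: a_9=1, p_9 = 1*78906 + 43789 = 122695, q_9 = 1*2575 + 1429 = 4004.
Check: 122695^2 - 939*4004^2 = 15054063025 - 15054063024 = 1, so (x, y) = (122695, 4004) solves the equation, and by the theorem it is the least positive solution.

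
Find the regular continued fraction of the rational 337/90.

[3; 1, 2, 1, 10, 2]

Run the Euclidean algorithm on 337 and 90; the successive quotients are the partial quotients a_0, a_1, ... (each step inverts the fractional part left over by the previous one):
  337 = 3*90 + 67, so a_0 = 3.
  90 = 1*67 + 23, so a_1 = 1.
  67 = 2*23 + 21, so a_2 = 2.
  23 = 1*21 + 2, so a_3 = 1.
  21 = 10*2 + 1, so a_4 = 10.
  2 = 2*1 + 0, so a_5 = 2.
The remainder reaches 0 after 6 divisions, so the expansion has 6 partial quotients, read off in order.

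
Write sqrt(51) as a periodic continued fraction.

[7; (7, 14)]

Write x_i = (sqrt(51) + m_i)/d_i with (m_0, d_0) = (0, 1). a_0 = floor(sqrt(51)) = 7, since 7^2 = 49 <= 51 < 64 = 8^2.
Iterate m_{i+1} = d_i*a_i - m_i, d_{i+1} = (51 - m_{i+1}^2)/d_i, a_{i+1} = floor((a_0 + m_{i+1})/d_{i+1}):
  m_1 = 1*7 - 0 = 7, d_1 = (51 - 7^2)/1 = 2/1 = 2, a_1 = floor((7 + 7)/2) = 7.
  m_2 = 2*7 - 7 = 7, d_2 = (51 - 7^2)/2 = 2/2 = 1, a_2 = floor((7 + 7)/1) = 14.
  m_3 = 1*14 - 7 = 7, d_3 = (51 - 7^2)/1 = 2/1 = 2: (m_3, d_3) = (m_1, d_1) = (7, 2), so from here the quotients repeat a_1, a_2; the period length is 2.
Hence the expansion of sqrt(51) is a_0 = 7 followed by the repeating block 7, 14 (period 2).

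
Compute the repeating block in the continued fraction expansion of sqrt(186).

Write x_i = (sqrt(186) + m_i)/d_i with (m_0, d_0) = (0, 1). a_0 = floor(sqrt(186)) = 13, since 13^2 = 169 <= 186 < 196 = 14^2.
Iterate m_{i+1} = d_i*a_i - m_i, d_{i+1} = (186 - m_{i+1}^2)/d_i, a_{i+1} = floor((a_0 + m_{i+1})/d_{i+1}):
  m_1 = 1*13 - 0 = 13, d_1 = (186 - 13^2)/1 = 17/1 = 17, a_1 = floor((13 + 13)/17) = 1.
  m_2 = 17*1 - 13 = 4, d_2 = (186 - 4^2)/17 = 170/17 = 10, a_2 = floor((13 + 4)/10) = 1.
  m_3 = 10*1 - 4 = 6, d_3 = (186 - 6^2)/10 = 150/10 = 15, a_3 = floor((13 + 6)/15) = 1.
  m_4 = 15*1 - 6 = 9, d_4 = (186 - 9^2)/15 = 105/15 = 7, a_4 = floor((13 + 9)/7) = 3.
  m_5 = 7*3 - 9 = 12, d_5 = (186 - 12^2)/7 = 42/7 = 6, a_5 = floor((13 + 12)/6) = 4.
  m_6 = 6*4 - 12 = 12, d_6 = (186 - 12^2)/6 = 42/6 = 7, a_6 = floor((13 + 12)/7) = 3.
  m_7 = 7*3 - 12 = 9, d_7 = (186 - 9^2)/7 = 105/7 = 15, a_7 = floor((13 + 9)/15) = 1.
  m_8 = 15*1 - 9 = 6, d_8 = (186 - 6^2)/15 = 150/15 = 10, a_8 = floor((13 + 6)/10) = 1.
  m_9 = 10*1 - 6 = 4, d_9 = (186 - 4^2)/10 = 170/10 = 17, a_9 = floor((13 + 4)/17) = 1.
  m_10 = 17*1 - 4 = 13, d_10 = (186 - 13^2)/17 = 17/17 = 1, a_10 = floor((13 + 13)/1) = 26.
  m_11 = 1*26 - 13 = 13, d_11 = (186 - 13^2)/1 = 17/1 = 17: (m_11, d_11) = (m_1, d_1) = (13, 17), so from here the quotients repeat a_1, ..., a_10; the period length is 10.
Hence the expansion of sqrt(186) is a_0 = 13 followed by the repeating block 1, 1, 1, 3, 4, 3, 1, 1, 1, 26 (period 10).

[13; (1, 1, 1, 3, 4, 3, 1, 1, 1, 26)]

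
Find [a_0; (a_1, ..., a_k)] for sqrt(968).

[31; (8, 1, 6, 1, 8, 62)]

Write x_i = (sqrt(968) + m_i)/d_i with (m_0, d_0) = (0, 1). a_0 = floor(sqrt(968)) = 31, since 31^2 = 961 <= 968 < 1024 = 32^2.
Iterate m_{i+1} = d_i*a_i - m_i, d_{i+1} = (968 - m_{i+1}^2)/d_i, a_{i+1} = floor((a_0 + m_{i+1})/d_{i+1}):
  m_1 = 1*31 - 0 = 31, d_1 = (968 - 31^2)/1 = 7/1 = 7, a_1 = floor((31 + 31)/7) = 8.
  m_2 = 7*8 - 31 = 25, d_2 = (968 - 25^2)/7 = 343/7 = 49, a_2 = floor((31 + 25)/49) = 1.
  m_3 = 49*1 - 25 = 24, d_3 = (968 - 24^2)/49 = 392/49 = 8, a_3 = floor((31 + 24)/8) = 6.
  m_4 = 8*6 - 24 = 24, d_4 = (968 - 24^2)/8 = 392/8 = 49, a_4 = floor((31 + 24)/49) = 1.
  m_5 = 49*1 - 24 = 25, d_5 = (968 - 25^2)/49 = 343/49 = 7, a_5 = floor((31 + 25)/7) = 8.
  m_6 = 7*8 - 25 = 31, d_6 = (968 - 31^2)/7 = 7/7 = 1, a_6 = floor((31 + 31)/1) = 62.
  m_7 = 1*62 - 31 = 31, d_7 = (968 - 31^2)/1 = 7/1 = 7: (m_7, d_7) = (m_1, d_1) = (31, 7), so from here the quotients repeat a_1, ..., a_6; the period length is 6.
Hence the expansion of sqrt(968) is a_0 = 31 followed by the repeating block 8, 1, 6, 1, 8, 62 (period 6).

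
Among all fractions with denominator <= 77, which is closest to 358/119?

232/77

Expand x = 358/119 as a continued fraction with the Euclidean algorithm:
  358 = 3*119 + 1, so a_0 = 3.
  119 = 119*1 + 0, so a_1 = 119.
so x = [3; 119].
Convergents (p_i = a_i*p_{i-1} + p_{i-2}, q_i = a_i*q_{i-1} + q_{i-2} with p_{-2}=0, p_{-1}=1, q_{-2}=1, q_{-1}=0), until the denominator exceeds 77:
  i=0: a_0=3, p_0 = 3*1 + 0 = 3, q_0 = 3*0 + 1 = 1.
  i=1: a_1=119, p_1 = 119*3 + 1 = 358, q_1 = 119*1 + 0 = 119.
q_1 = 119 > 77, so the last convergent with denominator <= 77 is p_0/q_0 = 3/1.
The closest fraction with denominator <= 77 is either p_0/q_0 or the intermediate fraction (k*p_0 + p_{-1})/(k*q_0 + q_{-1}) with the largest k >= 1 whose denominator stays <= 77; these approach x as k grows, and every other convergent or intermediate fraction in range is farther away.
Largest k: floor((77 - q_{-1})/q_0) = floor((77 - 0)/1) = 77 (using the seeds p_{-1} = 1, q_{-1} = 0).
That gives (77*3 + 1)/(77*1 + 0) = 232/77.
Compare the errors: |x - 3/1| = |358*1 - 3*119|/(119*1) = 1/119, and |x - 232/77| = |358*77 - 232*119|/(119*77) = 42/9163.
Cross-multiplying, 42*119 = 4998 < 9163 = 1*9163, so 42/9163 is smaller: the intermediate fraction 232/77 is closer to x than 3/1.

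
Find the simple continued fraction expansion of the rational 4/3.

Run the Euclidean algorithm on 4 and 3; the successive quotients are the partial quotients a_0, a_1, ... (each step inverts the fractional part left over by the previous one):
  4 = 1*3 + 1, so a_0 = 1.
  3 = 3*1 + 0, so a_1 = 3.
The remainder reaches 0 after 2 divisions, so the expansion has 2 partial quotients, read off in order.

[1; 3]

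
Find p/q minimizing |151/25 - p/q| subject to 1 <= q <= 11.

Expand x = 151/25 as a continued fraction with the Euclidean algorithm:
  151 = 6*25 + 1, so a_0 = 6.
  25 = 25*1 + 0, so a_1 = 25.
so x = [6; 25].
Convergents (p_i = a_i*p_{i-1} + p_{i-2}, q_i = a_i*q_{i-1} + q_{i-2} with p_{-2}=0, p_{-1}=1, q_{-2}=1, q_{-1}=0), until the denominator exceeds 11:
  i=0: a_0=6, p_0 = 6*1 + 0 = 6, q_0 = 6*0 + 1 = 1.
  i=1: a_1=25, p_1 = 25*6 + 1 = 151, q_1 = 25*1 + 0 = 25.
q_1 = 25 > 11, so the last convergent with denominator <= 11 is p_0/q_0 = 6/1.
The closest fraction with denominator <= 11 is either p_0/q_0 or the intermediate fraction (k*p_0 + p_{-1})/(k*q_0 + q_{-1}) with the largest k >= 1 whose denominator stays <= 11; these approach x as k grows, and every other convergent or intermediate fraction in range is farther away.
Largest k: floor((11 - q_{-1})/q_0) = floor((11 - 0)/1) = 11 (using the seeds p_{-1} = 1, q_{-1} = 0).
That gives (11*6 + 1)/(11*1 + 0) = 67/11.
Compare the errors: |x - 6/1| = |151*1 - 6*25|/(25*1) = 1/25, and |x - 67/11| = |151*11 - 67*25|/(25*11) = 14/275.
Cross-multiplying, 1*275 = 275 < 350 = 14*25, so 1/25 is smaller: the convergent 6/1 is closer to x than 67/11.

6/1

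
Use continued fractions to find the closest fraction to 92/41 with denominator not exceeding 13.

Expand x = 92/41 as a continued fraction with the Euclidean algorithm:
  92 = 2*41 + 10, so a_0 = 2.
  41 = 4*10 + 1, so a_1 = 4.
  10 = 10*1 + 0, so a_2 = 10.
so x = [2; 4, 10].
Convergents (p_i = a_i*p_{i-1} + p_{i-2}, q_i = a_i*q_{i-1} + q_{i-2} with p_{-2}=0, p_{-1}=1, q_{-2}=1, q_{-1}=0), until the denominator exceeds 13:
  i=0: a_0=2, p_0 = 2*1 + 0 = 2, q_0 = 2*0 + 1 = 1.
  i=1: a_1=4, p_1 = 4*2 + 1 = 9, q_1 = 4*1 + 0 = 4.
  i=2: a_2=10, p_2 = 10*9 + 2 = 92, q_2 = 10*4 + 1 = 41.
q_2 = 41 > 13, so the last convergent with denominator <= 13 is p_1/q_1 = 9/4.
The closest fraction with denominator <= 13 is either p_1/q_1 or the intermediate fraction (k*p_1 + p_0)/(k*q_1 + q_0) with the largest k >= 1 whose denominator stays <= 13; these approach x as k grows, and every other convergent or intermediate fraction in range is farther away.
Largest k: floor((13 - q_0)/q_1) = floor((13 - 1)/4) = 3.
That gives (3*9 + 2)/(3*4 + 1) = 29/13.
Compare the errors: |x - 9/4| = |92*4 - 9*41|/(41*4) = 1/164, and |x - 29/13| = |92*13 - 29*41|/(41*13) = 7/533.
Cross-multiplying, 1*533 = 533 < 1148 = 7*164, so 1/164 is smaller: the convergent 9/4 is closer to x than 29/13.

9/4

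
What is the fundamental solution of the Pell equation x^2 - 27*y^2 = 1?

First expand sqrt(27) as a continued fraction. With x_i = (sqrt(27) + m_i)/d_i and (m_0, d_0) = (0, 1): a_0 = floor(sqrt(27)) = 5, since 5^2 = 25 <= 27 < 36 = 6^2.
Iterate m_{i+1} = d_i*a_i - m_i, d_{i+1} = (27 - m_{i+1}^2)/d_i, a_{i+1} = floor((a_0 + m_{i+1})/d_{i+1}):
  m_1 = 1*5 - 0 = 5, d_1 = (27 - 5^2)/1 = 2/1 = 2, a_1 = floor((5 + 5)/2) = 5.
  m_2 = 2*5 - 5 = 5, d_2 = (27 - 5^2)/2 = 2/2 = 1, a_2 = floor((5 + 5)/1) = 10.
  m_3 = 1*10 - 5 = 5, d_3 = (27 - 5^2)/1 = 2/1 = 2: (m_3, d_3) = (m_1, d_1) = (5, 2), so from here the quotients repeat a_1, a_2; the period length is 2.
So sqrt(27) = [5; (5, 10)] with period length k = 2.
k is even, so the fundamental solution of x^2 - 27y^2 = 1 is (p_{k-1}, q_{k-1}) = (p_1, q_1); compute convergents through index 1.
Convergents (p_i = a_i*p_{i-1} + p_{i-2}, q_i = a_i*q_{i-1} + q_{i-2} with p_{-2}=0, p_{-1}=1, q_{-2}=1, q_{-1}=0):
  i=0: a_0=5, p_0 = 5*1 + 0 = 5, q_0 = 5*0 + 1 = 1.
  i=1: a_1=5, p_1 = 5*5 + 1 = 26, q_1 = 5*1 + 0 = 5.
Check: 26^2 - 27*5^2 = 676 - 675 = 1, so (x, y) = (26, 5) solves the equation, and by the theorem it is the least positive solution.

(x, y) = (26, 5)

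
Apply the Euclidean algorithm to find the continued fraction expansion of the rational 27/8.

Run the Euclidean algorithm on 27 and 8; the successive quotients are the partial quotients a_0, a_1, ... (each step inverts the fractional part left over by the previous one):
  27 = 3*8 + 3, so a_0 = 3.
  8 = 2*3 + 2, so a_1 = 2.
  3 = 1*2 + 1, so a_2 = 1.
  2 = 2*1 + 0, so a_3 = 2.
The remainder reaches 0 after 4 divisions, so the expansion has 4 partial quotients, read off in order.

[3; 2, 1, 2]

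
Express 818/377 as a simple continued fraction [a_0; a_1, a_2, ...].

[2; 5, 1, 8, 7]

Run the Euclidean algorithm on 818 and 377; the successive quotients are the partial quotients a_0, a_1, ... (each step inverts the fractional part left over by the previous one):
  818 = 2*377 + 64, so a_0 = 2.
  377 = 5*64 + 57, so a_1 = 5.
  64 = 1*57 + 7, so a_2 = 1.
  57 = 8*7 + 1, so a_3 = 8.
  7 = 7*1 + 0, so a_4 = 7.
The remainder reaches 0 after 5 divisions, so the expansion has 5 partial quotients, read off in order.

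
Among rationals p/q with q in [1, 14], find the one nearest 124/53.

7/3

Expand x = 124/53 as a continued fraction with the Euclidean algorithm:
  124 = 2*53 + 18, so a_0 = 2.
  53 = 2*18 + 17, so a_1 = 2.
  18 = 1*17 + 1, so a_2 = 1.
  17 = 17*1 + 0, so a_3 = 17.
so x = [2; 2, 1, 17].
Convergents (p_i = a_i*p_{i-1} + p_{i-2}, q_i = a_i*q_{i-1} + q_{i-2} with p_{-2}=0, p_{-1}=1, q_{-2}=1, q_{-1}=0), until the denominator exceeds 14:
  i=0: a_0=2, p_0 = 2*1 + 0 = 2, q_0 = 2*0 + 1 = 1.
  i=1: a_1=2, p_1 = 2*2 + 1 = 5, q_1 = 2*1 + 0 = 2.
  i=2: a_2=1, p_2 = 1*5 + 2 = 7, q_2 = 1*2 + 1 = 3.
  i=3: a_3=17, p_3 = 17*7 + 5 = 124, q_3 = 17*3 + 2 = 53.
q_3 = 53 > 14, so the last convergent with denominator <= 14 is p_2/q_2 = 7/3.
The closest fraction with denominator <= 14 is either p_2/q_2 or the intermediate fraction (k*p_2 + p_1)/(k*q_2 + q_1) with the largest k >= 1 whose denominator stays <= 14; these approach x as k grows, and every other convergent or intermediate fraction in range is farther away.
Largest k: floor((14 - q_1)/q_2) = floor((14 - 2)/3) = 4.
That gives (4*7 + 5)/(4*3 + 2) = 33/14.
Compare the errors: |x - 7/3| = |124*3 - 7*53|/(53*3) = 1/159, and |x - 33/14| = |124*14 - 33*53|/(53*14) = 13/742.
Cross-multiplying, 1*742 = 742 < 2067 = 13*159, so 1/159 is smaller: the convergent 7/3 is closer to x than 33/14.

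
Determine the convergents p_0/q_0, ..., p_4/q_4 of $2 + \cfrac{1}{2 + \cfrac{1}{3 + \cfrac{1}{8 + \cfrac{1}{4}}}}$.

2/1, 5/2, 17/7, 141/58, 581/239

Using the convergent recurrence p_i = a_i*p_{i-1} + p_{i-2}, q_i = a_i*q_{i-1} + q_{i-2} with p_{-2}=0, p_{-1}=1, q_{-2}=1, q_{-1}=0:
  i=0: a_0=2, p_0 = 2*1 + 0 = 2, q_0 = 2*0 + 1 = 1.
  i=1: a_1=2, p_1 = 2*2 + 1 = 5, q_1 = 2*1 + 0 = 2.
  i=2: a_2=3, p_2 = 3*5 + 2 = 17, q_2 = 3*2 + 1 = 7.
  i=3: a_3=8, p_3 = 8*17 + 5 = 141, q_3 = 8*7 + 2 = 58.
  i=4: a_4=4, p_4 = 4*141 + 17 = 581, q_4 = 4*58 + 7 = 239.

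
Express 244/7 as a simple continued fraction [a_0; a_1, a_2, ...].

[34; 1, 6]

Run the Euclidean algorithm on 244 and 7; the successive quotients are the partial quotients a_0, a_1, ... (each step inverts the fractional part left over by the previous one):
  244 = 34*7 + 6, so a_0 = 34.
  7 = 1*6 + 1, so a_1 = 1.
  6 = 6*1 + 0, so a_2 = 6.
The remainder reaches 0 after 3 divisions, so the expansion has 3 partial quotients, read off in order.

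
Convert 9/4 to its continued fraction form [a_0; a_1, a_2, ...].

[2; 4]

Run the Euclidean algorithm on 9 and 4; the successive quotients are the partial quotients a_0, a_1, ... (each step inverts the fractional part left over by the previous one):
  9 = 2*4 + 1, so a_0 = 2.
  4 = 4*1 + 0, so a_1 = 4.
The remainder reaches 0 after 2 divisions, so the expansion has 2 partial quotients, read off in order.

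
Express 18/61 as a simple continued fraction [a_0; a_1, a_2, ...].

Run the Euclidean algorithm on 18 and 61; the successive quotients are the partial quotients a_0, a_1, ... (each step inverts the fractional part left over by the previous one):
  18 = 0*61 + 18, so a_0 = 0.
  61 = 3*18 + 7, so a_1 = 3.
  18 = 2*7 + 4, so a_2 = 2.
  7 = 1*4 + 3, so a_3 = 1.
  4 = 1*3 + 1, so a_4 = 1.
  3 = 3*1 + 0, so a_5 = 3.
The remainder reaches 0 after 6 divisions, so the expansion has 6 partial quotients, read off in order.

[0; 3, 2, 1, 1, 3]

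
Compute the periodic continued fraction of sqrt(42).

Write x_i = (sqrt(42) + m_i)/d_i with (m_0, d_0) = (0, 1). a_0 = floor(sqrt(42)) = 6, since 6^2 = 36 <= 42 < 49 = 7^2.
Iterate m_{i+1} = d_i*a_i - m_i, d_{i+1} = (42 - m_{i+1}^2)/d_i, a_{i+1} = floor((a_0 + m_{i+1})/d_{i+1}):
  m_1 = 1*6 - 0 = 6, d_1 = (42 - 6^2)/1 = 6/1 = 6, a_1 = floor((6 + 6)/6) = 2.
  m_2 = 6*2 - 6 = 6, d_2 = (42 - 6^2)/6 = 6/6 = 1, a_2 = floor((6 + 6)/1) = 12.
  m_3 = 1*12 - 6 = 6, d_3 = (42 - 6^2)/1 = 6/1 = 6: (m_3, d_3) = (m_1, d_1) = (6, 6), so from here the quotients repeat a_1, a_2; the period length is 2.
Hence the expansion of sqrt(42) is a_0 = 6 followed by the repeating block 2, 12 (period 2).

[6; (2, 12)]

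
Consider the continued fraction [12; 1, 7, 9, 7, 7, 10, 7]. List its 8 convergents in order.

Using the convergent recurrence p_i = a_i*p_{i-1} + p_{i-2}, q_i = a_i*q_{i-1} + q_{i-2} with p_{-2}=0, p_{-1}=1, q_{-2}=1, q_{-1}=0:
  i=0: a_0=12, p_0 = 12*1 + 0 = 12, q_0 = 12*0 + 1 = 1.
  i=1: a_1=1, p_1 = 1*12 + 1 = 13, q_1 = 1*1 + 0 = 1.
  i=2: a_2=7, p_2 = 7*13 + 12 = 103, q_2 = 7*1 + 1 = 8.
  i=3: a_3=9, p_3 = 9*103 + 13 = 940, q_3 = 9*8 + 1 = 73.
  i=4: a_4=7, p_4 = 7*940 + 103 = 6683, q_4 = 7*73 + 8 = 519.
  i=5: a_5=7, p_5 = 7*6683 + 940 = 47721, q_5 = 7*519 + 73 = 3706.
  i=6: a_6=10, p_6 = 10*47721 + 6683 = 483893, q_6 = 10*3706 + 519 = 37579.
  i=7: a_7=7, p_7 = 7*483893 + 47721 = 3434972, q_7 = 7*37579 + 3706 = 266759.

12/1, 13/1, 103/8, 940/73, 6683/519, 47721/3706, 483893/37579, 3434972/266759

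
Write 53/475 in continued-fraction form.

Run the Euclidean algorithm on 53 and 475; the successive quotients are the partial quotients a_0, a_1, ... (each step inverts the fractional part left over by the previous one):
  53 = 0*475 + 53, so a_0 = 0.
  475 = 8*53 + 51, so a_1 = 8.
  53 = 1*51 + 2, so a_2 = 1.
  51 = 25*2 + 1, so a_3 = 25.
  2 = 2*1 + 0, so a_4 = 2.
The remainder reaches 0 after 5 divisions, so the expansion has 5 partial quotients, read off in order.

[0; 8, 1, 25, 2]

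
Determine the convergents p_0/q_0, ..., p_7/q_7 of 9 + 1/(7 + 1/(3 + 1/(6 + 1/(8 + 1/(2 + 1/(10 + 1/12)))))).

9/1, 64/7, 201/22, 1270/139, 10361/1134, 21992/2407, 230281/25204, 2785364/304855

Using the convergent recurrence p_i = a_i*p_{i-1} + p_{i-2}, q_i = a_i*q_{i-1} + q_{i-2} with p_{-2}=0, p_{-1}=1, q_{-2}=1, q_{-1}=0:
  i=0: a_0=9, p_0 = 9*1 + 0 = 9, q_0 = 9*0 + 1 = 1.
  i=1: a_1=7, p_1 = 7*9 + 1 = 64, q_1 = 7*1 + 0 = 7.
  i=2: a_2=3, p_2 = 3*64 + 9 = 201, q_2 = 3*7 + 1 = 22.
  i=3: a_3=6, p_3 = 6*201 + 64 = 1270, q_3 = 6*22 + 7 = 139.
  i=4: a_4=8, p_4 = 8*1270 + 201 = 10361, q_4 = 8*139 + 22 = 1134.
  i=5: a_5=2, p_5 = 2*10361 + 1270 = 21992, q_5 = 2*1134 + 139 = 2407.
  i=6: a_6=10, p_6 = 10*21992 + 10361 = 230281, q_6 = 10*2407 + 1134 = 25204.
  i=7: a_7=12, p_7 = 12*230281 + 21992 = 2785364, q_7 = 12*25204 + 2407 = 304855.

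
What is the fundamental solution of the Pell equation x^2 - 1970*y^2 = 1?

(x, y) = (665859, 15002)

First expand sqrt(1970) as a continued fraction. With x_i = (sqrt(1970) + m_i)/d_i and (m_0, d_0) = (0, 1): a_0 = floor(sqrt(1970)) = 44, since 44^2 = 1936 <= 1970 < 2025 = 45^2.
Iterate m_{i+1} = d_i*a_i - m_i, d_{i+1} = (1970 - m_{i+1}^2)/d_i, a_{i+1} = floor((a_0 + m_{i+1})/d_{i+1}):
  m_1 = 1*44 - 0 = 44, d_1 = (1970 - 44^2)/1 = 34/1 = 34, a_1 = floor((44 + 44)/34) = 2.
  m_2 = 34*2 - 44 = 24, d_2 = (1970 - 24^2)/34 = 1394/34 = 41, a_2 = floor((44 + 24)/41) = 1.
  m_3 = 41*1 - 24 = 17, d_3 = (1970 - 17^2)/41 = 1681/41 = 41, a_3 = floor((44 + 17)/41) = 1.
  m_4 = 41*1 - 17 = 24, d_4 = (1970 - 24^2)/41 = 1394/41 = 34, a_4 = floor((44 + 24)/34) = 2.
  m_5 = 34*2 - 24 = 44, d_5 = (1970 - 44^2)/34 = 34/34 = 1, a_5 = floor((44 + 44)/1) = 88.
  m_6 = 1*88 - 44 = 44, d_6 = (1970 - 44^2)/1 = 34/1 = 34: (m_6, d_6) = (m_1, d_1) = (44, 34), so from here the quotients repeat a_1, ..., a_5; the period length is 5.
So sqrt(1970) = [44; (2, 1, 1, 2, 88)] with period length k = 5.
k is odd, so (p_{k-1}, q_{k-1}) only solves x^2 - 1970y^2 = -1 and the fundamental solution of x^2 - 1970y^2 = 1 is (p_{2k-1}, q_{2k-1}) = (p_9, q_9); compute convergents through index 9, running through the period twice.
Convergents (p_i = a_i*p_{i-1} + p_{i-2}, q_i = a_i*q_{i-1} + q_{i-2} with p_{-2}=0, p_{-1}=1, q_{-2}=1, q_{-1}=0):
  i=0: a_0=44, p_0 = 44*1 + 0 = 44, q_0 = 44*0 + 1 = 1.
  i=1: a_1=2, p_1 = 2*44 + 1 = 89, q_1 = 2*1 + 0 = 2.
  i=2: a_2=1, p_2 = 1*89 + 44 = 133, q_2 = 1*2 + 1 = 3.
  i=3: a_3=1, p_3 = 1*133 + 89 = 222, q_3 = 1*3 + 2 = 5.
  i=4: a_4=2, p_4 = 2*222 + 133 = 577, q_4 = 2*5 + 3 = 13.
  i=5: a_5=88, p_5 = 88*577 + 222 = 50998, q_5 = 88*13 + 5 = 1149.
  i=6: a_6=2, p_6 = 2*50998 + 577 = 102573, q_6 = 2*1149 + 13 = 2311.
  i=7: a_7=1, p_7 = 1*102573 + 50998 = 153571, q_7 = 1*2311 + 1149 = 3460.
  i=8: a_8=1, p_8 = 1*153571 + 102573 = 256144, q_8 = 1*3460 + 2311 = 5771.
  i=9: a_9=2, p_9 = 2*256144 + 153571 = 665859, q_9 = 2*5771 + 3460 = 15002.
Indeed p_4^2 - 1970*q_4^2 = 332929 - 332930 = -1, not +1.
Check: 665859^2 - 1970*15002^2 = 443368207881 - 443368207880 = 1, so (x, y) = (665859, 15002) solves the equation, and by the theorem it is the least positive solution.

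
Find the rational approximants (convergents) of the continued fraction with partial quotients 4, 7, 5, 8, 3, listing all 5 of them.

Using the convergent recurrence p_i = a_i*p_{i-1} + p_{i-2}, q_i = a_i*q_{i-1} + q_{i-2} with p_{-2}=0, p_{-1}=1, q_{-2}=1, q_{-1}=0:
  i=0: a_0=4, p_0 = 4*1 + 0 = 4, q_0 = 4*0 + 1 = 1.
  i=1: a_1=7, p_1 = 7*4 + 1 = 29, q_1 = 7*1 + 0 = 7.
  i=2: a_2=5, p_2 = 5*29 + 4 = 149, q_2 = 5*7 + 1 = 36.
  i=3: a_3=8, p_3 = 8*149 + 29 = 1221, q_3 = 8*36 + 7 = 295.
  i=4: a_4=3, p_4 = 3*1221 + 149 = 3812, q_4 = 3*295 + 36 = 921.

4/1, 29/7, 149/36, 1221/295, 3812/921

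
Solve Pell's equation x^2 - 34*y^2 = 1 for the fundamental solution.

First expand sqrt(34) as a continued fraction. With x_i = (sqrt(34) + m_i)/d_i and (m_0, d_0) = (0, 1): a_0 = floor(sqrt(34)) = 5, since 5^2 = 25 <= 34 < 36 = 6^2.
Iterate m_{i+1} = d_i*a_i - m_i, d_{i+1} = (34 - m_{i+1}^2)/d_i, a_{i+1} = floor((a_0 + m_{i+1})/d_{i+1}):
  m_1 = 1*5 - 0 = 5, d_1 = (34 - 5^2)/1 = 9/1 = 9, a_1 = floor((5 + 5)/9) = 1.
  m_2 = 9*1 - 5 = 4, d_2 = (34 - 4^2)/9 = 18/9 = 2, a_2 = floor((5 + 4)/2) = 4.
  m_3 = 2*4 - 4 = 4, d_3 = (34 - 4^2)/2 = 18/2 = 9, a_3 = floor((5 + 4)/9) = 1.
  m_4 = 9*1 - 4 = 5, d_4 = (34 - 5^2)/9 = 9/9 = 1, a_4 = floor((5 + 5)/1) = 10.
  m_5 = 1*10 - 5 = 5, d_5 = (34 - 5^2)/1 = 9/1 = 9: (m_5, d_5) = (m_1, d_1) = (5, 9), so from here the quotients repeat a_1, ..., a_4; the period length is 4.
So sqrt(34) = [5; (1, 4, 1, 10)] with period length k = 4.
k is even, so the fundamental solution of x^2 - 34y^2 = 1 is (p_{k-1}, q_{k-1}) = (p_3, q_3); compute convergents through index 3.
Convergents (p_i = a_i*p_{i-1} + p_{i-2}, q_i = a_i*q_{i-1} + q_{i-2} with p_{-2}=0, p_{-1}=1, q_{-2}=1, q_{-1}=0):
  i=0: a_0=5, p_0 = 5*1 + 0 = 5, q_0 = 5*0 + 1 = 1.
  i=1: a_1=1, p_1 = 1*5 + 1 = 6, q_1 = 1*1 + 0 = 1.
  i=2: a_2=4, p_2 = 4*6 + 5 = 29, q_2 = 4*1 + 1 = 5.
  i=3: a_3=1, p_3 = 1*29 + 6 = 35, q_3 = 1*5 + 1 = 6.
Check: 35^2 - 34*6^2 = 1225 - 1224 = 1, so (x, y) = (35, 6) solves the equation, and by the theorem it is the least positive solution.

(x, y) = (35, 6)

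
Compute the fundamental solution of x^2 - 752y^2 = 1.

(x, y) = (4607, 168)

First expand sqrt(752) as a continued fraction. With x_i = (sqrt(752) + m_i)/d_i and (m_0, d_0) = (0, 1): a_0 = floor(sqrt(752)) = 27, since 27^2 = 729 <= 752 < 784 = 28^2.
Iterate m_{i+1} = d_i*a_i - m_i, d_{i+1} = (752 - m_{i+1}^2)/d_i, a_{i+1} = floor((a_0 + m_{i+1})/d_{i+1}):
  m_1 = 1*27 - 0 = 27, d_1 = (752 - 27^2)/1 = 23/1 = 23, a_1 = floor((27 + 27)/23) = 2.
  m_2 = 23*2 - 27 = 19, d_2 = (752 - 19^2)/23 = 391/23 = 17, a_2 = floor((27 + 19)/17) = 2.
  m_3 = 17*2 - 19 = 15, d_3 = (752 - 15^2)/17 = 527/17 = 31, a_3 = floor((27 + 15)/31) = 1.
  m_4 = 31*1 - 15 = 16, d_4 = (752 - 16^2)/31 = 496/31 = 16, a_4 = floor((27 + 16)/16) = 2.
  m_5 = 16*2 - 16 = 16, d_5 = (752 - 16^2)/16 = 496/16 = 31, a_5 = floor((27 + 16)/31) = 1.
  m_6 = 31*1 - 16 = 15, d_6 = (752 - 15^2)/31 = 527/31 = 17, a_6 = floor((27 + 15)/17) = 2.
  m_7 = 17*2 - 15 = 19, d_7 = (752 - 19^2)/17 = 391/17 = 23, a_7 = floor((27 + 19)/23) = 2.
  m_8 = 23*2 - 19 = 27, d_8 = (752 - 27^2)/23 = 23/23 = 1, a_8 = floor((27 + 27)/1) = 54.
  m_9 = 1*54 - 27 = 27, d_9 = (752 - 27^2)/1 = 23/1 = 23: (m_9, d_9) = (m_1, d_1) = (27, 23), so from here the quotients repeat a_1, ..., a_8; the period length is 8.
So sqrt(752) = [27; (2, 2, 1, 2, 1, 2, 2, 54)] with period length k = 8.
k is even, so the fundamental solution of x^2 - 752y^2 = 1 is (p_{k-1}, q_{k-1}) = (p_7, q_7); compute convergents through index 7.
Convergents (p_i = a_i*p_{i-1} + p_{i-2}, q_i = a_i*q_{i-1} + q_{i-2} with p_{-2}=0, p_{-1}=1, q_{-2}=1, q_{-1}=0):
  i=0: a_0=27, p_0 = 27*1 + 0 = 27, q_0 = 27*0 + 1 = 1.
  i=1: a_1=2, p_1 = 2*27 + 1 = 55, q_1 = 2*1 + 0 = 2.
  i=2: a_2=2, p_2 = 2*55 + 27 = 137, q_2 = 2*2 + 1 = 5.
  i=3: a_3=1, p_3 = 1*137 + 55 = 192, q_3 = 1*5 + 2 = 7.
  i=4: a_4=2, p_4 = 2*192 + 137 = 521, q_4 = 2*7 + 5 = 19.
  i=5: a_5=1, p_5 = 1*521 + 192 = 713, q_5 = 1*19 + 7 = 26.
  i=6: a_6=2, p_6 = 2*713 + 521 = 1947, q_6 = 2*26 + 19 = 71.
  i=7: a_7=2, p_7 = 2*1947 + 713 = 4607, q_7 = 2*71 + 26 = 168.
Check: 4607^2 - 752*168^2 = 21224449 - 21224448 = 1, so (x, y) = (4607, 168) solves the equation, and by the theorem it is the least positive solution.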